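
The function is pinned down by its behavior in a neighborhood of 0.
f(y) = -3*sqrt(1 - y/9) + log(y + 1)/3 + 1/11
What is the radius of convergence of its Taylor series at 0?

Branch term (1/3)*log(1 - y/(-1)): its argument vanishes at y = -1, a logarithmic branch point, modulus 1.
Branch term (-3)*sqrt(1 - y/(9)): its argument vanishes at y = 9, a square-root branch point, modulus 9.
The radius of convergence is the smallest modulus among the singular points: 1.

The radius of convergence is 1.


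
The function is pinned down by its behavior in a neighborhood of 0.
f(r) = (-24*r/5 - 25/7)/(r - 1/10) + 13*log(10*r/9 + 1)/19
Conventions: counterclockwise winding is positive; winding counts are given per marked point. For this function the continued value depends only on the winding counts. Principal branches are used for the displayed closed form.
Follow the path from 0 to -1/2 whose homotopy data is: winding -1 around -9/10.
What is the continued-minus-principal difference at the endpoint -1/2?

Continued minus principal equals -(26/19)*pi*i.

The rational part is single-valued and drops out of the difference; each branch term changes only by its own monodromy.
(13/19)*log(1 - r/(-9/10)): each positive loop around -9/10 adds 2*pi*i to the log, so winding -1 contributes (13/19)*(-1)*2*pi*i = -(26/19)*pi*i.
Summing the contributions at r = -1/2 gives -(26/19)*pi*i.


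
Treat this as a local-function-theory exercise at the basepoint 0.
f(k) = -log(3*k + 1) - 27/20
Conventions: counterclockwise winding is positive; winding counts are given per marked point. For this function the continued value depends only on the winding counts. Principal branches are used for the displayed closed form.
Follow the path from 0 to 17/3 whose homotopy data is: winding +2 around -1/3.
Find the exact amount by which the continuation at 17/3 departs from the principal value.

The rational part is single-valued and drops out of the difference; each branch term changes only by its own monodromy.
(-1)*log(1 - k/(-1/3)): each positive loop around -1/3 adds 2*pi*i to the log, so winding +2 contributes (-1)*(2)*2*pi*i = -(4)*pi*i.
Summing the contributions at k = 17/3 gives -(4)*pi*i.

Continued minus principal equals -(4)*pi*i.


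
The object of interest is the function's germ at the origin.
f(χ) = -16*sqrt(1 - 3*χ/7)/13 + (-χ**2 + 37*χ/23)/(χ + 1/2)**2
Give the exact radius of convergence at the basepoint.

The radius of convergence is 1/2.

Denominator factor (χ + 1/2)^2: pole of order 2 at -1/2, modulus 1/2.
Branch term (-16/13)*sqrt(1 - χ/(7/3)): its argument vanishes at χ = 7/3, a square-root branch point, modulus 7/3.
The radius of convergence is the smallest modulus among the singular points: 1/2.


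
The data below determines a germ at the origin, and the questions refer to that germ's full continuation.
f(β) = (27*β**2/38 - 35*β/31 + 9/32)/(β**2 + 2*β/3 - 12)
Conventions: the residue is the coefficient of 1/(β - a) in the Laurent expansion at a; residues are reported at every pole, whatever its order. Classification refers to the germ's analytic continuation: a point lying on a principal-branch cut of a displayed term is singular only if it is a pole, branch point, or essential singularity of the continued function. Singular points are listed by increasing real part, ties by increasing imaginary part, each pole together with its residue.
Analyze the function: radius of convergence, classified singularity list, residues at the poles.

Radius of convergence at 0: -1/3 + (1/3)*sqrt(109).
At -1/3 - (1/3)*sqrt(109): a pole of order 1; residue -472/589 - (528223/4108864)*sqrt(109).
At -1/3 + (1/3)*sqrt(109): a pole of order 1; residue -472/589 + (528223/4108864)*sqrt(109).

Denominator factor (β**2 + 2*β/3 - 12): discriminant 436/9, real irrational roots -1/3 + (1/3)*sqrt(109) and -1/3 - (1/3)*sqrt(109); poles of order 1, moduli -1/3 + (1/3)*sqrt(109) and 1/3 + (1/3)*sqrt(109).
The radius of convergence is the smallest modulus among the singular points: -1/3 + (1/3)*sqrt(109).
The factor β**2 + 2*β/3 - 12 splits as (β - a)(β - a') with a = -1/3 - (1/3)*sqrt(109), a' = -1/3 + (1/3)*sqrt(109). At the order-1 pole a set g(β) = (β - a)*f(β) = [27*β**2/38 - 35*β/31 + 9/32] / (β - a').
Simple pole: residue = g(a) at a = -1/3 - (1/3)*sqrt(109), which is -472/589 - (528223/4108864)*sqrt(109).
The factor β**2 + 2*β/3 - 12 splits as (β - a)(β - a') with a = -1/3 + (1/3)*sqrt(109), a' = -1/3 - (1/3)*sqrt(109). At the order-1 pole a set g(β) = (β - a)*f(β) = [27*β**2/38 - 35*β/31 + 9/32] / (β - a').
Simple pole: residue = g(a) at a = -1/3 + (1/3)*sqrt(109), which is -472/589 + (528223/4108864)*sqrt(109).
List the singular points by increasing real part (a conjugate pair: the negative imaginary part first).


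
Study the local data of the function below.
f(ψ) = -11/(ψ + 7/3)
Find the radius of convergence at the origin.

The radius of convergence is 7/3.

Denominator factor (ψ + 7/3): pole of order 1 at -7/3, modulus 7/3.
The radius of convergence is the smallest modulus among the singular points: 7/3.


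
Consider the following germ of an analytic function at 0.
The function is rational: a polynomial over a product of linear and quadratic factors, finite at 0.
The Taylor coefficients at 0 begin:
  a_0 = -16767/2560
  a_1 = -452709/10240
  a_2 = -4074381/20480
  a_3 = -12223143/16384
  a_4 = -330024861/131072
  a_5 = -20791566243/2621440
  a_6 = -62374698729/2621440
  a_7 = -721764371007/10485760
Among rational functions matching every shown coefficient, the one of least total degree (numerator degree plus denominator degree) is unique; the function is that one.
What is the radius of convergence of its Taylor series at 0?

The radius of convergence is 4/9.

No rational of total degree below 3 reproduces all 8 coefficients; solving the [0/3] Pade equations on them gives f(μ) = 23/(40*(μ - 4/9)**3), whose expansion matches every shown term.
Denominator factor (μ - 4/9)^3: pole of order 3 at 4/9, modulus 4/9.
The radius of convergence is the smallest modulus among the singular points: 4/9.


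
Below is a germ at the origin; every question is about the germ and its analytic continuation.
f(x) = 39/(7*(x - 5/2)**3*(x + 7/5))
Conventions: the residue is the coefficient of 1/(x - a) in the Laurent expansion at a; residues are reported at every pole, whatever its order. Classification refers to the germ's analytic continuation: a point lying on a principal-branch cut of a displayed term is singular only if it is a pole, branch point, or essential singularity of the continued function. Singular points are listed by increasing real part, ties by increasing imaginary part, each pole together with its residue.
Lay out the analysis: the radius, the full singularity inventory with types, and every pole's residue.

Radius of convergence at 0: 7/5.
At -7/5: a pole of order 1; residue -1000/10647.
At 5/2: a pole of order 3; residue 1000/10647.

Denominator factor (x - 5/2)^3: pole of order 3 at 5/2, modulus 5/2.
Denominator factor (x + 7/5): pole of order 1 at -7/5, modulus 7/5.
The radius of convergence is the smallest modulus among the singular points: 7/5.
At the order-1 pole -7/5 set g(x) = (x - (-7/5))*f(x) = 39/(7*(x - 5/2)**3).
Simple pole: residue = g(a) at a = -7/5, which is -1000/10647.
At the order-3 pole 5/2 set g(x) = (x - (5/2))^3*f(x) = 39/(7*(x + 7/5)).
Order-3 pole: residue = g''(a)/2; g''(5/2) = 2000/10647, so the residue is 1000/10647.
List the singular points by increasing real part (a conjugate pair: the negative imaginary part first).


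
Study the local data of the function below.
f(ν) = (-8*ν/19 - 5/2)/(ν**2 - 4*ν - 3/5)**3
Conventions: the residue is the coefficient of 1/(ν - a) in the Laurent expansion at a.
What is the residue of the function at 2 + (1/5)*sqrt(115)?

The factor ν**2 - 4*ν - 3/5 splits as (ν - a)(ν - a') with a = 2 + (1/5)*sqrt(115), a' = 2 - (1/5)*sqrt(115). At the order-3 pole a set g(ν) = (ν - a)^3*f(ν) = [-8*ν/19 - 5/2] / (ν - a')^3.
Order-3 pole: residue = g''(a)/2; g''(2 + (1/5)*sqrt(115)) = -(9525/3698768)*sqrt(115), so the residue is -(9525/7397536)*sqrt(115).

The residue is -(9525/7397536)*sqrt(115).


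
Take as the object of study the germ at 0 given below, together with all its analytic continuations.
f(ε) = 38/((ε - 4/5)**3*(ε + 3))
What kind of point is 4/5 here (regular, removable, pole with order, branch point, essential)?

The point is a pole of order 3.

The denominator factor ε - 4/5 vanishes at 4/5 and appears to the power 3; the numerator there equals 38, nonzero, and no other factor vanishes.
Hence a pole whose order is the multiplicity, 3.


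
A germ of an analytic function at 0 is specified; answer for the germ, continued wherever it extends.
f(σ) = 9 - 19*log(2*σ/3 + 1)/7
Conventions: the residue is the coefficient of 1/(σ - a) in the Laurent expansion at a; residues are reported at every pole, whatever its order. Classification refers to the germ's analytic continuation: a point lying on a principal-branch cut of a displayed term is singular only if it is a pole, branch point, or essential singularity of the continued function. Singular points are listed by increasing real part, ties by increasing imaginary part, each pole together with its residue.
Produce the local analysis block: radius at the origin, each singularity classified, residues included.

Radius of convergence at 0: 3/2.
At -3/2: a logarithmic branch point.

Branch term (-19/7)*log(1 - σ/(-3/2)): its argument vanishes at σ = -3/2, a logarithmic branch point, modulus 3/2.
The radius of convergence is the smallest modulus among the singular points: 3/2.


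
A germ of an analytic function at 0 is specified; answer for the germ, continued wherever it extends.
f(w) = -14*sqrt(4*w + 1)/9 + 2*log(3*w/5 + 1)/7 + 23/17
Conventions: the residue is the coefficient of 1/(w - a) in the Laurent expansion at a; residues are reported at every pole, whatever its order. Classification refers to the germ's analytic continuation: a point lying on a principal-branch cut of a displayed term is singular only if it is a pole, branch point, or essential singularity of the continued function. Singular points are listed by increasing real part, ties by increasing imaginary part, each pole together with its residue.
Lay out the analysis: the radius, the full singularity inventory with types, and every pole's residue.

Branch term (2/7)*log(1 - w/(-5/3)): its argument vanishes at w = -5/3, a logarithmic branch point, modulus 5/3.
Branch term (-14/9)*sqrt(1 - w/(-1/4)): its argument vanishes at w = -1/4, a square-root branch point, modulus 1/4.
The radius of convergence is the smallest modulus among the singular points: 1/4.
List the singular points by increasing real part (a conjugate pair: the negative imaginary part first).

Radius of convergence at 0: 1/4.
At -5/3: a logarithmic branch point.
At -1/4: an algebraic (square-root) branch point.


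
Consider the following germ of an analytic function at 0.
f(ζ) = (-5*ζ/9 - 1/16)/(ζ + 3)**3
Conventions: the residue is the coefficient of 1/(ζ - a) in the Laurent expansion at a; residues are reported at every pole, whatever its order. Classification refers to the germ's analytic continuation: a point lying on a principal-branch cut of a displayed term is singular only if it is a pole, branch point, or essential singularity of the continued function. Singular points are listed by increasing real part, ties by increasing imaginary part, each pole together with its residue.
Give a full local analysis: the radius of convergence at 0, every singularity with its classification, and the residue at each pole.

Radius of convergence at 0: 3.
At -3: a pole of order 3; residue 0.

Denominator factor (ζ + 3)^3: pole of order 3 at -3, modulus 3.
The radius of convergence is the smallest modulus among the singular points: 3.
At the order-3 pole -3 set g(ζ) = (ζ - (-3))^3*f(ζ) = -5*ζ/9 - 1/16.
Order-3 pole: residue = g''(a)/2; g''(-3) = 0, so the residue is 0.


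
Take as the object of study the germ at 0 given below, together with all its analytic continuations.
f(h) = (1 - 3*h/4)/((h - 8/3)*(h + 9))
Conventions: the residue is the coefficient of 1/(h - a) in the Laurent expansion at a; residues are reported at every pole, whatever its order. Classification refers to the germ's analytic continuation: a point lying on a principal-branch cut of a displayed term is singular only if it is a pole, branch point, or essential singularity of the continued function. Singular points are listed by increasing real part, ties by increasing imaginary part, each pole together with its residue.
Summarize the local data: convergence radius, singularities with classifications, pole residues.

Radius of convergence at 0: 8/3.
At -9: a pole of order 1; residue -93/140.
At 8/3: a pole of order 1; residue -3/35.

Denominator factor (h - 8/3): pole of order 1 at 8/3, modulus 8/3.
Denominator factor (h + 9): pole of order 1 at -9, modulus 9.
The radius of convergence is the smallest modulus among the singular points: 8/3.
At the order-1 pole -9 set g(h) = (h - (-9))*f(h) = (1 - 3*h/4)/(h - 8/3).
Simple pole: residue = g(a) at a = -9, which is -93/140.
At the order-1 pole 8/3 set g(h) = (h - (8/3))*f(h) = (1 - 3*h/4)/(h + 9).
Simple pole: residue = g(a) at a = 8/3, which is -3/35.
List the singular points by increasing real part (a conjugate pair: the negative imaginary part first).


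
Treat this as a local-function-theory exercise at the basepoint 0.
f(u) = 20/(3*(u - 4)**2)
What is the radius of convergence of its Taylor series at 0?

Denominator factor (u - 4)^2: pole of order 2 at 4, modulus 4.
The radius of convergence is the smallest modulus among the singular points: 4.

The radius of convergence is 4.


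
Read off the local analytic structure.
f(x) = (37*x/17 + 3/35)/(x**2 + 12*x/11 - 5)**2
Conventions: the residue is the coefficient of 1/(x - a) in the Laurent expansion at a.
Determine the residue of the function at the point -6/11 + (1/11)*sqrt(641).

The factor x**2 + 12*x/11 - 5 splits as (x - a)(x - a') with a = -6/11 + (1/11)*sqrt(641), a' = -6/11 - (1/11)*sqrt(641). At the order-2 pole a set g(x) = (x - a)^2*f(x) = [37*x/17 + 3/35] / (x - a')^2.
Order-2 pole: residue = g'(a); g'(-6/11 + (1/11)*sqrt(641)) = (872289/977896780)*sqrt(641), so the residue is (872289/977896780)*sqrt(641).

The residue is (872289/977896780)*sqrt(641).


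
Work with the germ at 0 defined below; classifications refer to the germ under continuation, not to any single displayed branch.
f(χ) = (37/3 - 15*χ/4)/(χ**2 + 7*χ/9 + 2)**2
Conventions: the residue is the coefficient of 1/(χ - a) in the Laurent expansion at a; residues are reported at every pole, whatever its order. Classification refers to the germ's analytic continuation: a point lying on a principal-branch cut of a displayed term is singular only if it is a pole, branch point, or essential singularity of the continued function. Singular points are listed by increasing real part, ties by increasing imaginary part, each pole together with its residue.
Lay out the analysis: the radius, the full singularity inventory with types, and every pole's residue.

Denominator factor (χ**2 + 7*χ/9 + 2)^2: discriminant -599/81, complex-conjugate roots (-7/18) + ((1/18)*sqrt(599))*i and (-7/18) - ((1/18)*sqrt(599))*i; poles of order 2, moduli sqrt(2) and sqrt(2).
The radius of convergence is the smallest modulus among the singular points: sqrt(2).
The factor χ**2 + 7*χ/9 + 2 splits as (χ - a)(χ - a') with a = (-7/18) - ((1/18)*sqrt(599))*i, a' = (-7/18) + ((1/18)*sqrt(599))*i. At the order-2 pole a set g(χ) = (χ - a)^2*f(χ) = [37/3 - 15*χ/4] / (χ - a')^2.
Order-2 pole: residue = g'(a); g'((-7/18) - ((1/18)*sqrt(599))*i) = ((80433/1435204)*sqrt(599))*i, so the residue is ((80433/1435204)*sqrt(599))*i.
The factor χ**2 + 7*χ/9 + 2 splits as (χ - a)(χ - a') with a = (-7/18) + ((1/18)*sqrt(599))*i, a' = (-7/18) - ((1/18)*sqrt(599))*i. At the order-2 pole a set g(χ) = (χ - a)^2*f(χ) = [37/3 - 15*χ/4] / (χ - a')^2.
Order-2 pole: residue = g'(a); g'((-7/18) + ((1/18)*sqrt(599))*i) = -((80433/1435204)*sqrt(599))*i, so the residue is -((80433/1435204)*sqrt(599))*i.
List the singular points by increasing real part (a conjugate pair: the negative imaginary part first).

Radius of convergence at 0: sqrt(2).
At (-7/18) - ((1/18)*sqrt(599))*i: a pole of order 2; residue ((80433/1435204)*sqrt(599))*i.
At (-7/18) + ((1/18)*sqrt(599))*i: a pole of order 2; residue -((80433/1435204)*sqrt(599))*i.


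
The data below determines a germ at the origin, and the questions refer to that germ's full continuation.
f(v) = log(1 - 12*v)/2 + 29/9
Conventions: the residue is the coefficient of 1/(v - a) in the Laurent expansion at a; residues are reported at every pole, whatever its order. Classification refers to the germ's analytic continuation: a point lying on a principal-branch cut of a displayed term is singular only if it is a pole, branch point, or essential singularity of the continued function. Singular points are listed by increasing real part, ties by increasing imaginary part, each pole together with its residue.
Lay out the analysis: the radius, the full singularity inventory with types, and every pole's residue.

Branch term (1/2)*log(1 - v/(1/12)): its argument vanishes at v = 1/12, a logarithmic branch point, modulus 1/12.
The radius of convergence is the smallest modulus among the singular points: 1/12.

Radius of convergence at 0: 1/12.
At 1/12: a logarithmic branch point.


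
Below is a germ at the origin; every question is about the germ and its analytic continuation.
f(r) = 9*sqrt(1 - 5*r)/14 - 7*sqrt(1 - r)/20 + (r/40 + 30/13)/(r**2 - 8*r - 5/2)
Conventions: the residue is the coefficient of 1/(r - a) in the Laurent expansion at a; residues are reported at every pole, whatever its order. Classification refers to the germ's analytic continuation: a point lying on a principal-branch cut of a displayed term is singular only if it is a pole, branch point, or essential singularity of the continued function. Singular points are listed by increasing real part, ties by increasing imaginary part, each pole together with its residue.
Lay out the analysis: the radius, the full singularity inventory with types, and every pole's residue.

Radius of convergence at 0: 1/5.
At 4 - (1/2)*sqrt(74): a pole of order 1; residue 1/80 - (313/9620)*sqrt(74).
At 1/5: an algebraic (square-root) branch point.
At 1: an algebraic (square-root) branch point.
At 4 + (1/2)*sqrt(74): a pole of order 1; residue 1/80 + (313/9620)*sqrt(74).


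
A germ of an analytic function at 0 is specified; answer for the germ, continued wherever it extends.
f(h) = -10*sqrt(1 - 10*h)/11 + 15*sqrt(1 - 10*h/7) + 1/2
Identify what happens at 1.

There is no denominator, hence no pole anywhere.
Branch term sqrt(1 - h/(1/10)): argument at 1 is -9, nonzero, so 1 is not its branch point (a point on a principal cut is still regular for the continued germ).
Branch term sqrt(1 - h/(7/10)): argument at 1 is -3/7, nonzero, so 1 is not its branch point (a point on a principal cut is still regular for the continued germ).
So the germ continues analytically to 1.

The point is a regular point.


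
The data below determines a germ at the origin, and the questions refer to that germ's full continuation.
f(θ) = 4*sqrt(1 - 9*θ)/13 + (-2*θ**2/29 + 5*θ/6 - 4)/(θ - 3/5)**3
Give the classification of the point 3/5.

The point is a pole of order 3.

The denominator factor θ - 3/5 vanishes at 3/5 and appears to the power 3; the numerator there equals -5111/1450, nonzero, and no other factor vanishes.
The branch terms are analytic at this point.
Hence a pole whose order is the multiplicity, 3.


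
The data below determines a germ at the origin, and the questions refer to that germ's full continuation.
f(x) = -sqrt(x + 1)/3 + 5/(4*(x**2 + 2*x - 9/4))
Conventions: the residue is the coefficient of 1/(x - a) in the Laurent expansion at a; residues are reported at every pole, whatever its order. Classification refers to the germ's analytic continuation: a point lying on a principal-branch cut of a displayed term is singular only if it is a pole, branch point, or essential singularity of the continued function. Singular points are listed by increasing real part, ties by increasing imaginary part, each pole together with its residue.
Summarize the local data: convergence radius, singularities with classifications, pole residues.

Radius of convergence at 0: -1 + (1/2)*sqrt(13).
At -1 - (1/2)*sqrt(13): a pole of order 1; residue -(5/52)*sqrt(13).
At -1: an algebraic (square-root) branch point.
At -1 + (1/2)*sqrt(13): a pole of order 1; residue (5/52)*sqrt(13).

Denominator factor (x**2 + 2*x - 9/4): discriminant 13, real irrational roots -1 + (1/2)*sqrt(13) and -1 - (1/2)*sqrt(13); poles of order 1, moduli -1 + (1/2)*sqrt(13) and 1 + (1/2)*sqrt(13).
Branch term (-1/3)*sqrt(1 - x/(-1)): its argument vanishes at x = -1, a square-root branch point, modulus 1.
The radius of convergence is the smallest modulus among the singular points: -1 + (1/2)*sqrt(13).
The branch term is analytic at -1 - (1/2)*sqrt(13) and contributes nothing to the residue; only the rational part matters.
The factor x**2 + 2*x - 9/4 splits as (x - a)(x - a') with a = -1 - (1/2)*sqrt(13), a' = -1 + (1/2)*sqrt(13). At the order-1 pole a set g(x) = (x - a)*(rational part) = [5/4] / (x - a').
Simple pole: residue = g(a) at a = -1 - (1/2)*sqrt(13), which is -(5/52)*sqrt(13).
The branch term is analytic at -1 + (1/2)*sqrt(13) and contributes nothing to the residue; only the rational part matters.
The factor x**2 + 2*x - 9/4 splits as (x - a)(x - a') with a = -1 + (1/2)*sqrt(13), a' = -1 - (1/2)*sqrt(13). At the order-1 pole a set g(x) = (x - a)*(rational part) = [5/4] / (x - a').
Simple pole: residue = g(a) at a = -1 + (1/2)*sqrt(13), which is (5/52)*sqrt(13).
List the singular points by increasing real part (a conjugate pair: the negative imaginary part first).


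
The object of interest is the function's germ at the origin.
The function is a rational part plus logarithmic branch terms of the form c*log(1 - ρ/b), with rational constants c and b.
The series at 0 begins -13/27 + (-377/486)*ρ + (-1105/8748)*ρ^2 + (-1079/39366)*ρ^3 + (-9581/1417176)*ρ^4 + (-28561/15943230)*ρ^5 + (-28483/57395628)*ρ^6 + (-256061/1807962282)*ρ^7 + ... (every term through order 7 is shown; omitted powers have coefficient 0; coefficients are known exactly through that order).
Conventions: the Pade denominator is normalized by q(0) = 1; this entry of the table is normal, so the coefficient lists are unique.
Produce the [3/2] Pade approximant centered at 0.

Taylor coefficients needed (read off): a_0 = -13/27, a_1 = -377/486, a_2 = -1105/8748, a_3 = -1079/39366, a_4 = -9581/1417176, a_5 = -28561/15943230.
Write the denominator as Q(ρ) = 1 + q1*ρ + q2*ρ^2. Requiring Q*f - P = O(ρ^6) with deg P <= 3 kills the coefficients of ρ^4..ρ^5 in Q*f:
  ρ^4: a_4 + q1*a_3 + q2*a_2 = 0, i.e. -9581/1417176 + (-1079/39366)*q1 + (-1105/8748)*q2 = 0.
  ρ^5: a_5 + q1*a_4 + q2*a_3 = 0, i.e. -28561/15943230 + (-9581/1417176)*q1 + (-1079/39366)*q2 = 0.
Solving this linear system: q1 = -334/837, q2 = 2491/75330.
The numerator is Q*f truncated at degree 3: P0 = a_0 = -13/27; P1 = a_1 + q1*a_0 = -26377/45198; P2 = a_2 + q1*a_1 + q2*a_0 = 25207/150660; P3 = a_3 + q1*a_2 + q2*a_1 = -3601/1355940.

The Pade approximant has numerator coefficients [-13/27, -26377/45198, 25207/150660, -3601/1355940]; denominator coefficients [1, -334/837, 2491/75330].


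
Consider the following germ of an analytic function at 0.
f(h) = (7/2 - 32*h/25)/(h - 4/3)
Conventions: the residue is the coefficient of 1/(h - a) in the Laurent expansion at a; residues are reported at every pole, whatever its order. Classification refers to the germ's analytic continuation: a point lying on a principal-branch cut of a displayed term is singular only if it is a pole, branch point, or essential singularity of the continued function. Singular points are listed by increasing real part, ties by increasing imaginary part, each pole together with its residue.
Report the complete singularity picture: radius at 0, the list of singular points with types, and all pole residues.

Radius of convergence at 0: 4/3.
At 4/3: a pole of order 1; residue 269/150.

Denominator factor (h - 4/3): pole of order 1 at 4/3, modulus 4/3.
The radius of convergence is the smallest modulus among the singular points: 4/3.
At the order-1 pole 4/3 set g(h) = (h - (4/3))*f(h) = 7/2 - 32*h/25.
Simple pole: residue = g(a) at a = 4/3, which is 269/150.


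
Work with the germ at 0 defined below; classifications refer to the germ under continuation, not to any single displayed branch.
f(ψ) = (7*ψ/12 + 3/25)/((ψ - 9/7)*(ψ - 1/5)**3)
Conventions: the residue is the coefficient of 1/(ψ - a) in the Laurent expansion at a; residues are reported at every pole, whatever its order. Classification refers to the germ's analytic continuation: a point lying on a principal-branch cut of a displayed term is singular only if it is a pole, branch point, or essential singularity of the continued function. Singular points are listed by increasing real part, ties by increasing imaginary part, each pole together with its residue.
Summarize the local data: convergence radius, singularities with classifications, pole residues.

Radius of convergence at 0: 1/5.
At 1/5: a pole of order 3; residue -149205/219488.
At 9/7: a pole of order 1; residue 149205/219488.

Denominator factor (ψ - 9/7): pole of order 1 at 9/7, modulus 9/7.
Denominator factor (ψ - 1/5)^3: pole of order 3 at 1/5, modulus 1/5.
The radius of convergence is the smallest modulus among the singular points: 1/5.
At the order-3 pole 1/5 set g(ψ) = (ψ - (1/5))^3*f(ψ) = (7*ψ/12 + 3/25)/(ψ - 9/7).
Order-3 pole: residue = g''(a)/2; g''(1/5) = -149205/109744, so the residue is -149205/219488.
At the order-1 pole 9/7 set g(ψ) = (ψ - (9/7))*f(ψ) = (7*ψ/12 + 3/25)/(ψ - 1/5)**3.
Simple pole: residue = g(a) at a = 9/7, which is 149205/219488.
List the singular points by increasing real part (a conjugate pair: the negative imaginary part first).


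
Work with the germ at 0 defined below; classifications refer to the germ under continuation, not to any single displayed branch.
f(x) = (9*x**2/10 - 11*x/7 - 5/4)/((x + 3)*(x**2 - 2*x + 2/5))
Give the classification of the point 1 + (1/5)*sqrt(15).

The point is a pole of order 1.

The denominator factor x**2 - 2*x + 2/5 vanishes at 1 + (1/5)*sqrt(15) and appears to the power 1; the numerator there equals -967/700 + (8/175)*sqrt(15), nonzero, and no other factor vanishes.
Hence a pole whose order is the multiplicity, 1.


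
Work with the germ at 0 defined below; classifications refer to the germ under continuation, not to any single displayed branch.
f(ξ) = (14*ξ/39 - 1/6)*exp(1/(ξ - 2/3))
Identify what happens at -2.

The point is a regular point.

There is no denominator, hence no pole anywhere.
The essential point of exp(1/(ξ - (2/3))) is 2/3, not -2.
So the germ continues analytically to -2.


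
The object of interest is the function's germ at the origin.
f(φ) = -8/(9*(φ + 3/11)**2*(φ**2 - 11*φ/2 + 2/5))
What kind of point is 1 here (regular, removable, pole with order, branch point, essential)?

Denominator factors: φ**2 - 11*φ/2 + 2/5 = -41/10 at φ = 1; φ + 3/11 = 14/11 at φ = 1 — none vanishes.
So the germ continues analytically to 1.

The point is a regular point.


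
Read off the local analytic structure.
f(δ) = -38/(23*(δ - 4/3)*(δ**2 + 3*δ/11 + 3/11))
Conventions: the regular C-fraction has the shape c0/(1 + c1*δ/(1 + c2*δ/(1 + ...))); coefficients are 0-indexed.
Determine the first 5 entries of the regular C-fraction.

Taylor coefficients (expand at 0): a_0 = 209/46, a_1 = -209/184, a_2 = -28633/2208, a_3 = 7315/384, a_4 = 3172829/105984.
c0 = a_0 = 209/46. Peel one level at a time: if S = 1 + c*δ/S' with S'(0) = 1, then c is the δ-coefficient of S and S' = c*δ/(S - 1).
S_1 = c0/f = 1 + (1/4)*δ + (35/12)*δ^2 + ...; c1 = 1/4.
S_2 = c1*δ/(S_1 - 1) = 1 + (-35/3)*δ + (1324/9)*δ^2 + ...; c2 = -35/3.
S_3 = c2*δ/(S_2 - 1) = 1 + (1324/105)*δ + (1089/1225)*δ^2 + ...; c3 = 1324/105.
S_4 = c3*δ/(S_3 - 1) = 1 + (-3267/46340)*δ + ...; c4 = -3267/46340.

The regular C-fraction coefficients are [209/46, 1/4, -35/3, 1324/105, -3267/46340].


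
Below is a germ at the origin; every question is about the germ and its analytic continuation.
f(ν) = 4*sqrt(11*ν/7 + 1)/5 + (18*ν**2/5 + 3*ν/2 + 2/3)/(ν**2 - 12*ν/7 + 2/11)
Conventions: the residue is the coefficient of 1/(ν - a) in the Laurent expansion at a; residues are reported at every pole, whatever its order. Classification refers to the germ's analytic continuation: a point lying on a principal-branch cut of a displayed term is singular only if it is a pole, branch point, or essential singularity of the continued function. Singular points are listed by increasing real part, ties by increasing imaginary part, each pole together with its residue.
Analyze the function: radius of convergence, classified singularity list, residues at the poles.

Denominator factor (ν**2 - 12*ν/7 + 2/11): discriminant 1192/539, real irrational roots 6/7 + (1/77)*sqrt(3278) and 6/7 - (1/77)*sqrt(3278); poles of order 1, moduli 6/7 + (1/77)*sqrt(3278) and 6/7 - (1/77)*sqrt(3278).
Branch term (4/5)*sqrt(1 - ν/(-7/11)): its argument vanishes at ν = -7/11, a square-root branch point, modulus 7/11.
The radius of convergence is the smallest modulus among the singular points: 6/7 - (1/77)*sqrt(3278).
The branch term is analytic at 6/7 - (1/77)*sqrt(3278) and contributes nothing to the residue; only the rational part matters.
The factor ν**2 - 12*ν/7 + 2/11 splits as (ν - a)(ν - a') with a = 6/7 - (1/77)*sqrt(3278), a' = 6/7 + (1/77)*sqrt(3278). At the order-1 pole a set g(ν) = (ν - a)*(rational part) = [18*ν**2/5 + 3*ν/2 + 2/3] / (ν - a').
Simple pole: residue = g(a) at a = 6/7 - (1/77)*sqrt(3278), which is 537/140 - (53261/688380)*sqrt(3278).
The branch term is analytic at 6/7 + (1/77)*sqrt(3278) and contributes nothing to the residue; only the rational part matters.
The factor ν**2 - 12*ν/7 + 2/11 splits as (ν - a)(ν - a') with a = 6/7 + (1/77)*sqrt(3278), a' = 6/7 - (1/77)*sqrt(3278). At the order-1 pole a set g(ν) = (ν - a)*(rational part) = [18*ν**2/5 + 3*ν/2 + 2/3] / (ν - a').
Simple pole: residue = g(a) at a = 6/7 + (1/77)*sqrt(3278), which is 537/140 + (53261/688380)*sqrt(3278).
List the singular points by increasing real part (a conjugate pair: the negative imaginary part first).

Radius of convergence at 0: 6/7 - (1/77)*sqrt(3278).
At -7/11: an algebraic (square-root) branch point.
At 6/7 - (1/77)*sqrt(3278): a pole of order 1; residue 537/140 - (53261/688380)*sqrt(3278).
At 6/7 + (1/77)*sqrt(3278): a pole of order 1; residue 537/140 + (53261/688380)*sqrt(3278).


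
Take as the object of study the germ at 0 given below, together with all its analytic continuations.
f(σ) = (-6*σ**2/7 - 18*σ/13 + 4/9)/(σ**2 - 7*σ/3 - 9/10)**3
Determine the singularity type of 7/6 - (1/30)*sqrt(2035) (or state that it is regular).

The denominator factor σ**2 - 7*σ/3 - 9/10 vanishes at 7/6 - (1/30)*sqrt(2035) and appears to the power 3; the numerator there equals -17509/4095 + (22/195)*sqrt(2035), nonzero, and no other factor vanishes.
Hence a pole whose order is the multiplicity, 3.

The point is a pole of order 3.


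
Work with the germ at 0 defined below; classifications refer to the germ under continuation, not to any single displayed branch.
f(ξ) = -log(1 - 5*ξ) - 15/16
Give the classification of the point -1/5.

There is no denominator, hence no pole anywhere.
Branch term log(1 - ξ/(1/5)): argument at -1/5 is 2, nonzero, so -1/5 is not its branch point (a point on a principal cut is still regular for the continued germ).
So the germ continues analytically to -1/5.

The point is a regular point.


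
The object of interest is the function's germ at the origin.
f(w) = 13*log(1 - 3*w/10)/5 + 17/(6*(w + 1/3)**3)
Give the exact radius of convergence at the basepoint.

Denominator factor (w + 1/3)^3: pole of order 3 at -1/3, modulus 1/3.
Branch term (13/5)*log(1 - w/(10/3)): its argument vanishes at w = 10/3, a logarithmic branch point, modulus 10/3.
The radius of convergence is the smallest modulus among the singular points: 1/3.

The radius of convergence is 1/3.


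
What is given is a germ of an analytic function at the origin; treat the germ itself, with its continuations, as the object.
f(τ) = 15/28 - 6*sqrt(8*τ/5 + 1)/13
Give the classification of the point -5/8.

The point is an algebraic (square-root) branch point.

The term (-6/13)*sqrt(1 - τ/(-5/8)) has argument 1 - -5/8/(-5/8) = 0 at -5/8: a square-root (algebraic, two-sheeted) branch point; the remaining terms are analytic or single-valued there.


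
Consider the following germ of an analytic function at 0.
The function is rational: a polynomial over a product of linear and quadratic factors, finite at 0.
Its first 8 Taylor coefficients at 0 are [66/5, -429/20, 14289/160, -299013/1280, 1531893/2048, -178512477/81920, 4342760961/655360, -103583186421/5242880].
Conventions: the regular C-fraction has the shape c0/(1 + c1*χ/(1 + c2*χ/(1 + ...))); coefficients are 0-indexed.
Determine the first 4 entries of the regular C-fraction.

Taylor coefficients (read off): a_0 = 66/5, a_1 = -429/20, a_2 = 14289/160, a_3 = -299013/1280.
c0 = a_0 = 66/5. Peel one level at a time: if S = 1 + c*χ/S' with S'(0) = 1, then c is the χ-coefficient of S and S' = c*χ/(S - 1).
S_1 = c0/f = 1 + (13/8)*χ + (-33/8)*χ^2 + ...; c1 = 13/8.
S_2 = c1*χ/(S_1 - 1) = 1 + (33/13)*χ + (1089/169)*χ^2 + ...; c2 = 33/13.
S_3 = c2*χ/(S_2 - 1) = 1 + (-33/13)*χ + ...; c3 = -33/13.

The regular C-fraction coefficients are [66/5, 13/8, 33/13, -33/13].


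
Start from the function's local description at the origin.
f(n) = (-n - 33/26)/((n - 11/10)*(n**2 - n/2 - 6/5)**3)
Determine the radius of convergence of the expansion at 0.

Denominator factor (n - 11/10): pole of order 1 at 11/10, modulus 11/10.
Denominator factor (n**2 - n/2 - 6/5)^3: discriminant 101/20, real irrational roots 1/4 + (1/20)*sqrt(505) and 1/4 - (1/20)*sqrt(505); poles of order 3, moduli 1/4 + (1/20)*sqrt(505) and -1/4 + (1/20)*sqrt(505).
The radius of convergence is the smallest modulus among the singular points: -1/4 + (1/20)*sqrt(505).

The radius of convergence is -1/4 + (1/20)*sqrt(505).


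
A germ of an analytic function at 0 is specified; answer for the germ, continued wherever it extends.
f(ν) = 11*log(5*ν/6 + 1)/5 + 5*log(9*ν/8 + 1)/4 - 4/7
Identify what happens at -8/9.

The term (5/4)*log(1 - ν/(-8/9)) has argument 1 - -8/9/(-8/9) = 0 at -8/9: a logarithmic (infinitely-sheeted) branch point; the remaining terms are analytic or single-valued there.

The point is a logarithmic branch point.


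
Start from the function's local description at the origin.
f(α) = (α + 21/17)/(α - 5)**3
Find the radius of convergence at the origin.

Denominator factor (α - 5)^3: pole of order 3 at 5, modulus 5.
The radius of convergence is the smallest modulus among the singular points: 5.

The radius of convergence is 5.


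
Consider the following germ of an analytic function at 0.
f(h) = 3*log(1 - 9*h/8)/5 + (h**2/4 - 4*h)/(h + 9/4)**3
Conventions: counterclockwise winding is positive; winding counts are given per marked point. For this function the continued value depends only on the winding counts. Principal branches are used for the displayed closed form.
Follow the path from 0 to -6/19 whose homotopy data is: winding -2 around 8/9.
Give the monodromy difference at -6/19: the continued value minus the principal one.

The rational part is single-valued and drops out of the difference; each branch term changes only by its own monodromy.
(3/5)*log(1 - h/(8/9)): each positive loop around 8/9 adds 2*pi*i to the log, so winding -2 contributes (3/5)*(-2)*2*pi*i = -(12/5)*pi*i.
Summing the contributions at h = -6/19 gives -(12/5)*pi*i.

Continued minus principal equals -(12/5)*pi*i.


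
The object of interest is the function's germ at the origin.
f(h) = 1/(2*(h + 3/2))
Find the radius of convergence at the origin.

Denominator factor (h + 3/2): pole of order 1 at -3/2, modulus 3/2.
The radius of convergence is the smallest modulus among the singular points: 3/2.

The radius of convergence is 3/2.


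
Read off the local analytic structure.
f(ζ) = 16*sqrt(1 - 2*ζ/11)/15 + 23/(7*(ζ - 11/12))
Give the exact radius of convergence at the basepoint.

Denominator factor (ζ - 11/12): pole of order 1 at 11/12, modulus 11/12.
Branch term (16/15)*sqrt(1 - ζ/(11/2)): its argument vanishes at ζ = 11/2, a square-root branch point, modulus 11/2.
The radius of convergence is the smallest modulus among the singular points: 11/12.

The radius of convergence is 11/12.


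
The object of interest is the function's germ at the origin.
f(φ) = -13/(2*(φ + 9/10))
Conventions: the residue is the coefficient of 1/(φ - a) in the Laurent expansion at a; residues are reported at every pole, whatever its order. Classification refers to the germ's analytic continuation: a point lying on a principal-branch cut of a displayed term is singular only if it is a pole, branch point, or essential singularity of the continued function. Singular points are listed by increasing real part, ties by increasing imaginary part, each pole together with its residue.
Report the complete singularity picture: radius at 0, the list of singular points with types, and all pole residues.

Denominator factor (φ + 9/10): pole of order 1 at -9/10, modulus 9/10.
The radius of convergence is the smallest modulus among the singular points: 9/10.
At the order-1 pole -9/10 set g(φ) = (φ - (-9/10))*f(φ) = -13/2.
Simple pole: residue = g(a) at a = -9/10, which is -13/2.

Radius of convergence at 0: 9/10.
At -9/10: a pole of order 1; residue -13/2.


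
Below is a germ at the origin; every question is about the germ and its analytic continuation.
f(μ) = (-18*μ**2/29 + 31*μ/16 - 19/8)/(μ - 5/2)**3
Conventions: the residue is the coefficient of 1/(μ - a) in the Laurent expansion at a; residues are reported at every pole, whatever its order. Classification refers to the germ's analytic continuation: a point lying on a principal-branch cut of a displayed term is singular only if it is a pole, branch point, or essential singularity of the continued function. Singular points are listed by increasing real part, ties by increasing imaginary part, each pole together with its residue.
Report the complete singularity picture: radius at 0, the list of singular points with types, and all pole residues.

Denominator factor (μ - 5/2)^3: pole of order 3 at 5/2, modulus 5/2.
The radius of convergence is the smallest modulus among the singular points: 5/2.
At the order-3 pole 5/2 set g(μ) = (μ - (5/2))^3*f(μ) = -18*μ**2/29 + 31*μ/16 - 19/8.
Order-3 pole: residue = g''(a)/2; g''(5/2) = -36/29, so the residue is -18/29.

Radius of convergence at 0: 5/2.
At 5/2: a pole of order 3; residue -18/29.


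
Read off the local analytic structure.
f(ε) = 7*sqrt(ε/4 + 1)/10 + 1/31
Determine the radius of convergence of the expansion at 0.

Branch term (7/10)*sqrt(1 - ε/(-4)): its argument vanishes at ε = -4, a square-root branch point, modulus 4.
The radius of convergence is the smallest modulus among the singular points: 4.

The radius of convergence is 4.


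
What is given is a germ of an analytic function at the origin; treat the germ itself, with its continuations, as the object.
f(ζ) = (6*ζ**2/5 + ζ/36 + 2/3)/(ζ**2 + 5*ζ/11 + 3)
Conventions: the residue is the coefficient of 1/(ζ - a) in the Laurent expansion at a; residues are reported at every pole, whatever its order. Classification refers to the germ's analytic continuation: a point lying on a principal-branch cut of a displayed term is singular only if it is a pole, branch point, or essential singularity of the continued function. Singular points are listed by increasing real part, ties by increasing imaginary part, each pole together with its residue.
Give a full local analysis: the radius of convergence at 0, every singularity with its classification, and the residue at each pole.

Radius of convergence at 0: sqrt(3).
At (-5/22) - ((1/22)*sqrt(1427))*i: a pole of order 1; residue (-205/792) - ((122651/5650920)*sqrt(1427))*i.
At (-5/22) + ((1/22)*sqrt(1427))*i: a pole of order 1; residue (-205/792) + ((122651/5650920)*sqrt(1427))*i.

Denominator factor (ζ**2 + 5*ζ/11 + 3): discriminant -1427/121, complex-conjugate roots (-5/22) + ((1/22)*sqrt(1427))*i and (-5/22) - ((1/22)*sqrt(1427))*i; poles of order 1, moduli sqrt(3) and sqrt(3).
The radius of convergence is the smallest modulus among the singular points: sqrt(3).
The factor ζ**2 + 5*ζ/11 + 3 splits as (ζ - a)(ζ - a') with a = (-5/22) - ((1/22)*sqrt(1427))*i, a' = (-5/22) + ((1/22)*sqrt(1427))*i. At the order-1 pole a set g(ζ) = (ζ - a)*f(ζ) = [6*ζ**2/5 + ζ/36 + 2/3] / (ζ - a').
Simple pole: residue = g(a) at a = (-5/22) - ((1/22)*sqrt(1427))*i, which is (-205/792) - ((122651/5650920)*sqrt(1427))*i.
The factor ζ**2 + 5*ζ/11 + 3 splits as (ζ - a)(ζ - a') with a = (-5/22) + ((1/22)*sqrt(1427))*i, a' = (-5/22) - ((1/22)*sqrt(1427))*i. At the order-1 pole a set g(ζ) = (ζ - a)*f(ζ) = [6*ζ**2/5 + ζ/36 + 2/3] / (ζ - a').
Simple pole: residue = g(a) at a = (-5/22) + ((1/22)*sqrt(1427))*i, which is (-205/792) + ((122651/5650920)*sqrt(1427))*i.
List the singular points by increasing real part (a conjugate pair: the negative imaginary part first).
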